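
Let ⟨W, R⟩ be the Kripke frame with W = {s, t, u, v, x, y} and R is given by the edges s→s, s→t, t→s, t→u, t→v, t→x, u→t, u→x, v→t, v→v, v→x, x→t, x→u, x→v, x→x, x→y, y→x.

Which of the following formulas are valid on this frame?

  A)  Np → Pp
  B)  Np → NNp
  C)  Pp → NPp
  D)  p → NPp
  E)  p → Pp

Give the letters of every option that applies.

R is not reflexive: not t R t.
R is symmetric: every R-edge is matched by its reverse.
R is not transitive: s R t and t R u but not s R u.
R is not euclidean: t R s and t R u but not s R u.
R is serial: every world has an R-successor.
(A) Np → Pp (axiom D) characterises the serial frames. R is serial — valid.
(B) axiom 4: valid iff R is transitive. R is not transitive — not valid.
(C) Pp → NPp (axiom 5) characterises the euclidean frames. R is not euclidean — not valid.
(D) p → NPp is axiom B; it is valid on a frame exactly when R is symmetric. R is symmetric, so valid.
(E) p → Pp is the dual of axiom T; it is valid on a frame exactly when R is reflexive. R is not reflexive, so not valid.

A, D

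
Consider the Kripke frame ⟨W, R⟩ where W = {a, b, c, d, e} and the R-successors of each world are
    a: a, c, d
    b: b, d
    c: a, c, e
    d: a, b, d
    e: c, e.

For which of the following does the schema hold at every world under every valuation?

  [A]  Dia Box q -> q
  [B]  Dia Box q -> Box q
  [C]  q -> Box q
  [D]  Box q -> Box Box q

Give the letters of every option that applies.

A

R is symmetric: every R-edge is matched by its reverse.
R is not transitive: a R c and c R e but not a R e.
R is not euclidean: a R c and a R d but not c R d.
R is not a subset of the identity: a R c with a ≠ c.
(A) the dual of axiom B: valid iff R is symmetric. R is symmetric — valid.
(B) Dia Box q -> Box q (the dual of axiom 5) characterises the euclidean frames. R is not euclidean — not valid.
(C) q -> Box q (equivalent to ◇p→p) corresponds to R being a subset of the identity. Here R ⊄ identity, so not valid.
(D) Box q -> Box Box q is axiom 4; it is valid on a frame exactly when R is transitive. R is not transitive, so not valid.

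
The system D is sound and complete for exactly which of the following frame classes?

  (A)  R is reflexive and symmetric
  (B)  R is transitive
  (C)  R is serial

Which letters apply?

(A) this class determines B (= KTB), not D.
(B) this class determines K4, not D.
(C) D is sound and complete for exactly this class.

C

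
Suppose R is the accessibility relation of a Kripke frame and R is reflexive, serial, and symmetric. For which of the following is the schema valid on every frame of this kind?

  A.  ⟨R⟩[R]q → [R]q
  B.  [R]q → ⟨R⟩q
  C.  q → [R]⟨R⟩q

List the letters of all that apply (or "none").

(A) ⟨R⟩[R]q → [R]q (the dual of axiom 5) characterises the euclidean frames. Such an R need not be euclidean — not valid.
(B) [R]q → ⟨R⟩q is axiom D, which corresponds to seriality. Every such R is serial — valid.
(C) axiom B: valid iff R is symmetric. Every such R is symmetric — valid.

B, C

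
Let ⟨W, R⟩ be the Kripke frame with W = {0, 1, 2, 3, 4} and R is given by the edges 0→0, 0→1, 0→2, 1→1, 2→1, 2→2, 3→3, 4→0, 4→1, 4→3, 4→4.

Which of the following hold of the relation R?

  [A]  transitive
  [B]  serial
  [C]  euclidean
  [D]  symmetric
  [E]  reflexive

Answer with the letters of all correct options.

B, E

(A) not transitive: 4 R 0 and 0 R 2 but not 4 R 2.
(B) serial: every world has an R-successor.
(C) not euclidean: 0 R 1 and 0 R 0 but not 1 R 0.
(D) not symmetric: 0 R 1 but not 1 R 0.
(E) reflexive: each world relates to itself.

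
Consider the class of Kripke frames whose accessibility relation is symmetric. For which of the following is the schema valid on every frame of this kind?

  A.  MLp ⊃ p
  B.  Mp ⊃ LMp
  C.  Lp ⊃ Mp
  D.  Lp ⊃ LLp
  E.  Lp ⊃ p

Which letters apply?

(A) the dual of axiom B: valid iff R is symmetric. Every such R is symmetric — valid.
(B) Mp ⊃ LMp is axiom 5, which corresponds to the euclidean property. Such an R need not be euclidean — not valid.
(C) Lp ⊃ Mp is axiom D, which corresponds to seriality. Such an R need not be serial — not valid.
(D) Lp ⊃ LLp is axiom 4, which corresponds to transitivity. Such an R need not be transitive — not valid.
(E) Lp ⊃ p is axiom T; it is valid on a frame exactly when R is reflexive. Such an R need not be reflexive, so not valid.

A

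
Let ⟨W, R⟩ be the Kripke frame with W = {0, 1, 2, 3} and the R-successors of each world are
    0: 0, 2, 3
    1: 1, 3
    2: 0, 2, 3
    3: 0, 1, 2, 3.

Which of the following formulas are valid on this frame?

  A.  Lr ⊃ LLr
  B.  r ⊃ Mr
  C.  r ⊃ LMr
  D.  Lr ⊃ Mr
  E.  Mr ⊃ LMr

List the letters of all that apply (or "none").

B, C, D

R is reflexive: each world relates to itself.
R is symmetric: every R-edge is matched by its reverse.
R is not transitive: 0 R 3 and 3 R 1 but not 0 R 1.
R is not euclidean: 3 R 0 and 3 R 1 but not 0 R 1.
R is serial: every world has an R-successor.
(A) Lr ⊃ LLr is axiom 4; it is valid on a frame exactly when R is transitive. R is not transitive, so not valid.
(B) r ⊃ Mr is the dual of axiom T, which corresponds to reflexivity. R is reflexive — valid.
(C) r ⊃ LMr is axiom B; it is valid on a frame exactly when R is symmetric. R is symmetric, so valid.
(D) Lr ⊃ Mr is axiom D, which corresponds to seriality. R is serial — valid.
(E) Mr ⊃ LMr (axiom 5) characterises the euclidean frames. R is not euclidean — not valid.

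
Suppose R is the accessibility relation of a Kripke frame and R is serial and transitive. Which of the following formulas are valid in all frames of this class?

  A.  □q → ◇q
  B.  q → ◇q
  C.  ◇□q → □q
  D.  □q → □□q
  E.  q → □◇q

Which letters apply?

A, D

(A) □q → ◇q is axiom D, which corresponds to seriality. Every such R is serial — valid.
(B) q → ◇q is the dual of axiom T; it is valid on a frame exactly when R is reflexive. Such an R need not be reflexive, so not valid.
(C) ◇□q → □q is the dual of axiom 5, which corresponds to the euclidean property. Such an R need not be euclidean — not valid.
(D) □q → □□q is axiom 4, which corresponds to transitivity. Every such R is transitive — valid.
(E) q → □◇q is axiom B; it is valid on a frame exactly when R is symmetric. Such an R need not be symmetric, so not valid.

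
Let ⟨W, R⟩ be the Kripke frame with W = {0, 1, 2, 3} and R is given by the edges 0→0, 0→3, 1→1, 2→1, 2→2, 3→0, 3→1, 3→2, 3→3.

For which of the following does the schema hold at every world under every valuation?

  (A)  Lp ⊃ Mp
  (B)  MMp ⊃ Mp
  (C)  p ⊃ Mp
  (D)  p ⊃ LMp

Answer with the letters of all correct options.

A, C

R is reflexive: each world relates to itself.
R is not symmetric: 2 R 1 but not 1 R 2.
R is not transitive: 0 R 3 and 3 R 1 but not 0 R 1.
R is serial: every world has an R-successor.
(A) Lp ⊃ Mp is axiom D, which corresponds to seriality. R is serial — valid.
(B) the dual of axiom 4: valid iff R is transitive. R is not transitive — not valid.
(C) the dual of axiom T: valid iff R is reflexive. R is reflexive — valid.
(D) p ⊃ LMp (axiom B) characterises the symmetric frames. R is not symmetric — not valid.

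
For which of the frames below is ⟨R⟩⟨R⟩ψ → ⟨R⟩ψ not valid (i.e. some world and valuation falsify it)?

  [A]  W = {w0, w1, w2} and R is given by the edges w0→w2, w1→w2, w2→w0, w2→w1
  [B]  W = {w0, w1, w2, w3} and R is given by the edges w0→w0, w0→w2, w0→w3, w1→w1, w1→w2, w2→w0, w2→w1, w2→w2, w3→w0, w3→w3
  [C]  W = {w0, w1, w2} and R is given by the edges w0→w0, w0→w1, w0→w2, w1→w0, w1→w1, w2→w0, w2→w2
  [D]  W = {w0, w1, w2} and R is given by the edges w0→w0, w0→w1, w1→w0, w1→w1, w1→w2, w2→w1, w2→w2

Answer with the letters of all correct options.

The schema ⟨R⟩⟨R⟩ψ → ⟨R⟩ψ is the dual of axiom 4; it is valid on a frame iff R is transitive.
(A) R is not transitive (w0 R w2 and w2 R w0 but not w0 R w0), so the schema fails here.
(B) R is not transitive (w0 R w2 and w2 R w1 but not w0 R w1), so the schema fails here.
(C) R is not transitive (w1 R w0 and w0 R w2 but not w1 R w2), so the schema fails here.
(D) R is not transitive (w0 R w1 and w1 R w2 but not w0 R w2), so the schema fails here.

A, B, C, D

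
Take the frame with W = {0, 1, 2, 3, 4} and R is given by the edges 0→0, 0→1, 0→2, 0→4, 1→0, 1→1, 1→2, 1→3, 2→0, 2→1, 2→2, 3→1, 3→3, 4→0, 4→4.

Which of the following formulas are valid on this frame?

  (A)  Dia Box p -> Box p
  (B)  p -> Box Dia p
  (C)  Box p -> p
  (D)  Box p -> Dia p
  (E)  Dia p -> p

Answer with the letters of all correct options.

R is reflexive: each world relates to itself.
R is symmetric: every R-edge is matched by its reverse.
R is not euclidean: 0 R 1 and 0 R 4 but not 1 R 4.
R is serial: every world has an R-successor.
R is not a subset of the identity: 0 R 1 with 0 ≠ 1.
(A) Dia Box p -> Box p is the dual of axiom 5; it is valid on a frame exactly when R is euclidean. R is not euclidean, so not valid.
(B) p -> Box Dia p (axiom B) characterises the symmetric frames. R is symmetric — valid.
(C) axiom T: valid iff R is reflexive. R is reflexive — valid.
(D) Box p -> Dia p (axiom D) characterises the serial frames. R is serial — valid.
(E) Dia p -> p is valid only on frames where every R-edge is a self-loop. Here R ⊄ identity — not valid.

B, C, D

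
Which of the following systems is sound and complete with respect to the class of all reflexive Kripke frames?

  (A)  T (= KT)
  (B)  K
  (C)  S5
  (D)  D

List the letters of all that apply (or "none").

A

(A) T (= KT) is determined by exactly this class.
(B) K is determined by the class of arbitrary frames.
(C) S5 is determined by the class of reflexive, symmetric, and transitive frames.
(D) D is determined by the class of serial frames.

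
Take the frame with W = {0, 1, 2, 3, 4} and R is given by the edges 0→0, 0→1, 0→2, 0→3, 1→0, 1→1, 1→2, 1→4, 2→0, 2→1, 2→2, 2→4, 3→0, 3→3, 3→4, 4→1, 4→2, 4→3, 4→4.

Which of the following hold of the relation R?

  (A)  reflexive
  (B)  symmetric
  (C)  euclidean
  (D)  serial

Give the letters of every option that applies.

(A) reflexive: each world relates to itself.
(B) symmetric: every R-edge is matched by its reverse.
(C) not euclidean: 0 R 1 and 0 R 3 but not 1 R 3.
(D) serial: every world has an R-successor.

A, B, D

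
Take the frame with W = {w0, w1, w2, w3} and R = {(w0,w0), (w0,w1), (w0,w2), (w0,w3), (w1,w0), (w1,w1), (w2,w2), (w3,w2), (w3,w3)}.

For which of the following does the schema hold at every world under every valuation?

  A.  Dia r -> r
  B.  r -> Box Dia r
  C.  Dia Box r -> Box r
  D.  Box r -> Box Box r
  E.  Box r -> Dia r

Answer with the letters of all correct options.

R is not symmetric: w0 R w2 but not w2 R w0.
R is not transitive: w1 R w0 and w0 R w2 but not w1 R w2.
R is not euclidean: w0 R w1 and w0 R w2 but not w1 R w2.
R is serial: every world has an R-successor.
R is not a subset of the identity: w0 R w1 with w0 ≠ w1.
(A) Dia r -> r (the converse of T) corresponds to R being a subset of the identity. Here R ⊄ identity, so not valid.
(B) r -> Box Dia r (axiom B) characterises the symmetric frames. R is not symmetric — not valid.
(C) Dia Box r -> Box r is the dual of axiom 5, which corresponds to the euclidean property. R is not euclidean — not valid.
(D) Box r -> Box Box r is axiom 4; it is valid on a frame exactly when R is transitive. R is not transitive, so not valid.
(E) Box r -> Dia r is axiom D, which corresponds to seriality. R is serial — valid.

E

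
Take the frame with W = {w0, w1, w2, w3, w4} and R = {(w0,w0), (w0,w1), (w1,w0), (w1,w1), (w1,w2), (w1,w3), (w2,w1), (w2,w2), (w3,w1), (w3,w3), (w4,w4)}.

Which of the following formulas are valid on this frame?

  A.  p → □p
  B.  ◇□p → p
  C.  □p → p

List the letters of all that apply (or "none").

B, C

R is reflexive: each world relates to itself.
R is symmetric: every R-edge is matched by its reverse.
R is not a subset of the identity: w0 R w1 with w0 ≠ w1.
(A) p → □p is equivalent to ◇p→p; it holds exactly when R ⊆ identity. Here R ⊄ identity — not valid.
(B) ◇□p → p (the dual of axiom B) characterises the symmetric frames. R is symmetric — valid.
(C) □p → p (axiom T) characterises the reflexive frames. R is reflexive — valid.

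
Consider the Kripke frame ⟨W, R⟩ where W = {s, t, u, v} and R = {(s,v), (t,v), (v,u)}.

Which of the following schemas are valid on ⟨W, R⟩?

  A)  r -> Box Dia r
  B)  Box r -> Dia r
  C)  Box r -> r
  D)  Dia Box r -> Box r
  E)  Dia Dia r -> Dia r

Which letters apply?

none

R is not reflexive: not s R s.
R is not symmetric: s R v but not v R s.
R is not transitive: s R v and v R u but not s R u.
R is not euclidean: s R v and s R v but not v R v.
R is not serial: u has no R-successor.
(A) axiom B: valid iff R is symmetric. R is not symmetric — not valid.
(B) axiom D: valid iff R is serial. R is not serial — not valid.
(C) Box r -> r (axiom T) characterises the reflexive frames. R is not reflexive — not valid.
(D) the dual of axiom 5: valid iff R is euclidean. R is not euclidean — not valid.
(E) Dia Dia r -> Dia r (the dual of axiom 4) characterises the transitive frames. R is not transitive — not valid.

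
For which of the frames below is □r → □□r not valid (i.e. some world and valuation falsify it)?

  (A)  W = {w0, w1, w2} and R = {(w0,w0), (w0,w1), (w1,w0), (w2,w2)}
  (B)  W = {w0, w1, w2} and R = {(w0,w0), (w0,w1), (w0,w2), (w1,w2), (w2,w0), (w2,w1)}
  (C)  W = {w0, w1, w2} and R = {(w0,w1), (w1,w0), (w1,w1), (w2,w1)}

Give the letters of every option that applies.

A, B, C

The schema □r → □□r is axiom 4; it is valid on a frame iff R is transitive.
(A) R is not transitive (w1 R w0 and w0 R w1 but not w1 R w1), so the schema fails here.
(B) R is not transitive (w1 R w2 and w2 R w0 but not w1 R w0), so the schema fails here.
(C) R is not transitive (w0 R w1 and w1 R w0 but not w0 R w0), so the schema fails here.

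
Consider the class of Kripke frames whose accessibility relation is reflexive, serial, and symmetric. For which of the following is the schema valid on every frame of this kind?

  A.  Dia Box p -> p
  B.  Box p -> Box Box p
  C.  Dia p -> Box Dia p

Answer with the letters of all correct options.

(A) Dia Box p -> p is the dual of axiom B; it is valid on a frame exactly when R is symmetric. Every such R is symmetric, so valid.
(B) Box p -> Box Box p (axiom 4) characterises the transitive frames. Such an R need not be transitive — not valid.
(C) Dia p -> Box Dia p is axiom 5; it is valid on a frame exactly when R is euclidean. Such an R need not be euclidean, so not valid.

A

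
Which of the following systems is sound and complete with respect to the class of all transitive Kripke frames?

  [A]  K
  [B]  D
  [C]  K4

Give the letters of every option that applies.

C

(A) K is determined by the class of arbitrary frames.
(B) D is determined by the class of serial frames.
(C) K4 is determined by exactly this class.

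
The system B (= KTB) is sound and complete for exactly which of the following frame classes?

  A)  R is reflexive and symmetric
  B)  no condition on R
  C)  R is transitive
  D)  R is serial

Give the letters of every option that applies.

A

(A) B (= KTB) is sound and complete for exactly this class.
(B) this class determines K, not B (= KTB).
(C) this class determines K4, not B (= KTB).
(D) this class determines D, not B (= KTB).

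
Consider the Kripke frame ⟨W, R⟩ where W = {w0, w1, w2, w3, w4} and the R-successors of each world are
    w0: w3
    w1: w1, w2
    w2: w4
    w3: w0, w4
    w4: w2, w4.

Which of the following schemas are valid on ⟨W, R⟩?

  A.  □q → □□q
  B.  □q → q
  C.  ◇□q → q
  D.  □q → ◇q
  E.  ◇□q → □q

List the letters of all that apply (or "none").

R is not reflexive: not w0 R w0.
R is not symmetric: w1 R w2 but not w2 R w1.
R is not transitive: w0 R w3 and w3 R w0 but not w0 R w0.
R is not euclidean: w1 R w2 and w1 R w1 but not w2 R w1.
R is serial: every world has an R-successor.
(A) □q → □□q is axiom 4, which corresponds to transitivity. R is not transitive — not valid.
(B) □q → q (axiom T) characterises the reflexive frames. R is not reflexive — not valid.
(C) ◇□q → q is the dual of axiom B; it is valid on a frame exactly when R is symmetric. R is not symmetric, so not valid.
(D) □q → ◇q is axiom D; it is valid on a frame exactly when R is serial. R is serial, so valid.
(E) ◇□q → □q is the dual of axiom 5; it is valid on a frame exactly when R is euclidean. R is not euclidean, so not valid.

D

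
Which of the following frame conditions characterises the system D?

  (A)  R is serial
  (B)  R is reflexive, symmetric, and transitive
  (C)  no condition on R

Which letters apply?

A

(A) D is sound and complete for exactly this class.
(B) this class determines S5, not D.
(C) this class determines K, not D.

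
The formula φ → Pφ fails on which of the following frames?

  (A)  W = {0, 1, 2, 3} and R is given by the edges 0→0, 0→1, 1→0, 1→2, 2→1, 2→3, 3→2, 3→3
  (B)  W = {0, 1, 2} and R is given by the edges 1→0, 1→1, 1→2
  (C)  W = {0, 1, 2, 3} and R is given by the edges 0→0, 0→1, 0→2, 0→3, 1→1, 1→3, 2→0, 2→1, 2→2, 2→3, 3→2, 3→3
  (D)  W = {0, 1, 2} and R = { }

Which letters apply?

The schema φ → Pφ is the dual of axiom T; it is valid on a frame iff R is reflexive.
(A) R is not reflexive (not 1 R 1), so the schema fails here.
(B) R is not reflexive (not 0 R 0), so the schema fails here.
(C) R is reflexive (each world relates to itself), so the schema is valid here.
(D) R is not reflexive (not 0 R 0), so the schema fails here.

A, B, D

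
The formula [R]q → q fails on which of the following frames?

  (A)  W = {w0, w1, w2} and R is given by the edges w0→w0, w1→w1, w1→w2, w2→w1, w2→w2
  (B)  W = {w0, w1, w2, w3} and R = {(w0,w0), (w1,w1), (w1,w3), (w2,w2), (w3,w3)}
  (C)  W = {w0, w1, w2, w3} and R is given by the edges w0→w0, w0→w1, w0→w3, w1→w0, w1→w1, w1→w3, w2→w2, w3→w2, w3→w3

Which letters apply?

The schema [R]q → q is axiom T; it is valid on a frame iff R is reflexive.
(A) R is reflexive (each world relates to itself), so the schema is valid here.
(B) R is reflexive (each world relates to itself), so the schema is valid here.
(C) R is reflexive (each world relates to itself), so the schema is valid here.

none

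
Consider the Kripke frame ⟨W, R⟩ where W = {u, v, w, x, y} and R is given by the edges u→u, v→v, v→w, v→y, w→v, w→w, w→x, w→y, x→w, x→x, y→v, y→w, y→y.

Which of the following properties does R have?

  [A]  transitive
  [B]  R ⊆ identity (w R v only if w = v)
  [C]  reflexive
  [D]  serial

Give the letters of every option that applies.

(A) not transitive: v R w and w R x but not v R x.
(B) not ⊆ identity: v R w with v ≠ w.
(C) reflexive: each world relates to itself.
(D) serial: every world has an R-successor.

C, D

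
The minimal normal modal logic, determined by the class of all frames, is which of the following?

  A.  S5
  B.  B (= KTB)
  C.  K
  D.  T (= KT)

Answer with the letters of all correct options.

(A) S5 is determined by the class of reflexive, symmetric, and transitive frames.
(B) B (= KTB) is determined by the class of reflexive and symmetric frames.
(C) K is determined by exactly this class.
(D) T (= KT) is determined by the class of reflexive frames.

C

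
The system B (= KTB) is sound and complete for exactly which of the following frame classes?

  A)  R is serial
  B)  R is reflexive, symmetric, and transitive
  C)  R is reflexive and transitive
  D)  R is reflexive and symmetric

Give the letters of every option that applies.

(A) this class determines D, not B (= KTB).
(B) this class determines S5, not B (= KTB).
(C) this class determines S4, not B (= KTB).
(D) B (= KTB) is sound and complete for exactly this class.

D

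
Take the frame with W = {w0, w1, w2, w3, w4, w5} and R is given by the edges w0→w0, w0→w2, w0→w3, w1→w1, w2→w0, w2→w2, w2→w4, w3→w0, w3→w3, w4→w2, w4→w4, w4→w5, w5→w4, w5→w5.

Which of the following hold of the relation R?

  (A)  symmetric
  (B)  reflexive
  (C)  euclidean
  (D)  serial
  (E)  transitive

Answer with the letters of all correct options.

A, B, D

(A) symmetric: every R-edge is matched by its reverse.
(B) reflexive: each world relates to itself.
(C) not euclidean: w0 R w2 and w0 R w3 but not w2 R w3.
(D) serial: every world has an R-successor.
(E) not transitive: w0 R w2 and w2 R w4 but not w0 R w4.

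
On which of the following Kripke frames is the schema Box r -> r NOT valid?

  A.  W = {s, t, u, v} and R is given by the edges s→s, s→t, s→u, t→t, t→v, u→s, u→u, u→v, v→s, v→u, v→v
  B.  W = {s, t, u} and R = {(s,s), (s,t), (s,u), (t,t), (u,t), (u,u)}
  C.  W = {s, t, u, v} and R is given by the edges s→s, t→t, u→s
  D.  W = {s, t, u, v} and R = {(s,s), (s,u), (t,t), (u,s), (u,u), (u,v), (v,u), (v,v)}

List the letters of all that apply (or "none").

C

The schema Box r -> r is axiom T; it is valid on a frame iff R is reflexive.
(A) R is reflexive (each world relates to itself), so the schema is valid here.
(B) R is reflexive (each world relates to itself), so the schema is valid here.
(C) R is not reflexive (not u R u), so the schema fails here.
(D) R is reflexive (each world relates to itself), so the schema is valid here.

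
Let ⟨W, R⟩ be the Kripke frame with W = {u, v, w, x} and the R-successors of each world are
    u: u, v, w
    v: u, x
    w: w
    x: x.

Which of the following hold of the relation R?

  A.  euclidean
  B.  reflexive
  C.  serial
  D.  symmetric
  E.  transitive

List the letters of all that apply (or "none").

(A) not euclidean: u R v and u R w but not v R w.
(B) not reflexive: not v R v.
(C) serial: every world has an R-successor.
(D) not symmetric: u R w but not w R u.
(E) not transitive: u R v and v R x but not u R x.

C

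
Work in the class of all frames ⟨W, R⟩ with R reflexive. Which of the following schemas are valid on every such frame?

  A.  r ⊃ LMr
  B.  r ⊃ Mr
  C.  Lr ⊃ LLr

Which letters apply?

B

A reflexive relation is serial.
(A) r ⊃ LMr is axiom B, which corresponds to symmetry. Such an R need not be symmetric — not valid.
(B) r ⊃ Mr (the dual of axiom T) characterises the reflexive frames. Every such R is reflexive — valid.
(C) Lr ⊃ LLr is axiom 4, which corresponds to transitivity. Such an R need not be transitive — not valid.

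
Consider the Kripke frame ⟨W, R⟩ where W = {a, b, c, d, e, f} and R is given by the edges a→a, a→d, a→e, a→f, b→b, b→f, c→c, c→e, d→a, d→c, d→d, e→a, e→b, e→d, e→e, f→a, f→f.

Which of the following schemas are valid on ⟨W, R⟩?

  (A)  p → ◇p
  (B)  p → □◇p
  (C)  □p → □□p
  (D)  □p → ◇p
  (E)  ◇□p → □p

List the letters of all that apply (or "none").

A, D

R is reflexive: each world relates to itself.
R is not symmetric: b R f but not f R b.
R is not transitive: a R d and d R c but not a R c.
R is not euclidean: a R d and a R e but not d R e.
R is serial: every world has an R-successor.
(A) p → ◇p is the dual of axiom T, which corresponds to reflexivity. R is reflexive — valid.
(B) p → □◇p (axiom B) characterises the symmetric frames. R is not symmetric — not valid.
(C) □p → □□p is axiom 4; it is valid on a frame exactly when R is transitive. R is not transitive, so not valid.
(D) □p → ◇p (axiom D) characterises the serial frames. R is serial — valid.
(E) ◇□p → □p is the dual of axiom 5, which corresponds to the euclidean property. R is not euclidean — not valid.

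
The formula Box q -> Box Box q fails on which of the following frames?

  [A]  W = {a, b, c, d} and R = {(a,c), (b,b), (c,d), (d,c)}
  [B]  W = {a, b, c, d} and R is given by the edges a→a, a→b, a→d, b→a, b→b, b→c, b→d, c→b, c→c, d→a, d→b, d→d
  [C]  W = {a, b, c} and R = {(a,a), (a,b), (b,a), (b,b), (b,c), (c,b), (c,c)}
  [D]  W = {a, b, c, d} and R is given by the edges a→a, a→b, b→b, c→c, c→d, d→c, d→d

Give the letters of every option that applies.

A, B, C

The schema Box q -> Box Box q is axiom 4; it is valid on a frame iff R is transitive.
(A) R is not transitive (a R c and c R d but not a R d), so the schema fails here.
(B) R is not transitive (a R b and b R c but not a R c), so the schema fails here.
(C) R is not transitive (a R b and b R c but not a R c), so the schema fails here.
(D) R is transitive (R is closed under composition), so the schema is valid here.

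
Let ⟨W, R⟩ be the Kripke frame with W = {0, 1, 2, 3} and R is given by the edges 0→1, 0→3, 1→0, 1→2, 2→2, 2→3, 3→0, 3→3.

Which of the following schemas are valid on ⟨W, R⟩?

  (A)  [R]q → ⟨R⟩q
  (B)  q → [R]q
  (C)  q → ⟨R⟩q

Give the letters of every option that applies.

A

R is not reflexive: not 0 R 0.
R is serial: every world has an R-successor.
R is not a subset of the identity: 0 R 1 with 0 ≠ 1.
(A) [R]q → ⟨R⟩q is axiom D, which corresponds to seriality. R is serial — valid.
(B) q → [R]q is equivalent to ◇p→p; it holds exactly when R ⊆ identity. Here R ⊄ identity — not valid.
(C) q → ⟨R⟩q (the dual of axiom T) characterises the reflexive frames. R is not reflexive — not valid.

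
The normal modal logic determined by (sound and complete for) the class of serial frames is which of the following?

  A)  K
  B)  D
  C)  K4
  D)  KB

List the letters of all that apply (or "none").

B

(A) K is determined by the class of arbitrary frames.
(B) D is determined by exactly this class.
(C) K4 is determined by the class of transitive frames.
(D) KB is determined by the class of symmetric frames.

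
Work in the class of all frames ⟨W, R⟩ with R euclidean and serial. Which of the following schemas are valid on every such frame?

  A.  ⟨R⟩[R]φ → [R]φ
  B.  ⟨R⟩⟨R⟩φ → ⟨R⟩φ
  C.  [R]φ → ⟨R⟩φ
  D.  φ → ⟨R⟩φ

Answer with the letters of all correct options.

A, C

(A) the dual of axiom 5: valid iff R is euclidean. Every such R is euclidean — valid.
(B) the dual of axiom 4: valid iff R is transitive. Such an R need not be transitive — not valid.
(C) [R]φ → ⟨R⟩φ is axiom D; it is valid on a frame exactly when R is serial. Every such R is serial, so valid.
(D) φ → ⟨R⟩φ is the dual of axiom T; it is valid on a frame exactly when R is reflexive. Such an R need not be reflexive, so not valid.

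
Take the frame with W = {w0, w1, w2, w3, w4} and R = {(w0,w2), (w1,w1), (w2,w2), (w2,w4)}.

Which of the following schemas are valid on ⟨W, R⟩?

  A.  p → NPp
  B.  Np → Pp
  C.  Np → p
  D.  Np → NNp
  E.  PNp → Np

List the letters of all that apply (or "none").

none

R is not reflexive: not w0 R w0.
R is not symmetric: w0 R w2 but not w2 R w0.
R is not transitive: w0 R w2 and w2 R w4 but not w0 R w4.
R is not euclidean: w2 R w4 and w2 R w2 but not w4 R w2.
R is not serial: w3 has no R-successor.
(A) p → NPp (axiom B) characterises the symmetric frames. R is not symmetric — not valid.
(B) Np → Pp (axiom D) characterises the serial frames. R is not serial — not valid.
(C) axiom T: valid iff R is reflexive. R is not reflexive — not valid.
(D) Np → NNp is axiom 4, which corresponds to transitivity. R is not transitive — not valid.
(E) PNp → Np is the dual of axiom 5, which corresponds to the euclidean property. R is not euclidean — not valid.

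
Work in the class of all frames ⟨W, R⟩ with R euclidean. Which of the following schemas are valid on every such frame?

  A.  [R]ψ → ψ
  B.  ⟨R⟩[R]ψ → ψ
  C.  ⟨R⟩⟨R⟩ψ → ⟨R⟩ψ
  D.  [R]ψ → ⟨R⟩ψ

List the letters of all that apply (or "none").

(A) axiom T: valid iff R is reflexive. Such an R need not be reflexive — not valid.
(B) the dual of axiom B: valid iff R is symmetric. Such an R need not be symmetric — not valid.
(C) ⟨R⟩⟨R⟩ψ → ⟨R⟩ψ is the dual of axiom 4, which corresponds to transitivity. Such an R need not be transitive — not valid.
(D) [R]ψ → ⟨R⟩ψ (axiom D) characterises the serial frames. Such an R need not be serial — not valid.

none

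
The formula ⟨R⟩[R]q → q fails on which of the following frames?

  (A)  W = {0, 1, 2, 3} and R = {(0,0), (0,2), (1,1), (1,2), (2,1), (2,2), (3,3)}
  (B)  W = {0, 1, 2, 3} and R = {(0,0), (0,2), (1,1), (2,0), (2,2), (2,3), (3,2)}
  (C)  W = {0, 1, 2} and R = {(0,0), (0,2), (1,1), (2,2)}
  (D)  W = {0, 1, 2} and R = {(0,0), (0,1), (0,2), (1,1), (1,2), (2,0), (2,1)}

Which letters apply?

The schema ⟨R⟩[R]q → q is the dual of axiom B; it is valid on a frame iff R is symmetric.
(A) R is not symmetric (0 R 2 but not 2 R 0), so the schema fails here.
(B) R is symmetric (every R-edge is matched by its reverse), so the schema is valid here.
(C) R is not symmetric (0 R 2 but not 2 R 0), so the schema fails here.
(D) R is not symmetric (0 R 1 but not 1 R 0), so the schema fails here.

A, C, D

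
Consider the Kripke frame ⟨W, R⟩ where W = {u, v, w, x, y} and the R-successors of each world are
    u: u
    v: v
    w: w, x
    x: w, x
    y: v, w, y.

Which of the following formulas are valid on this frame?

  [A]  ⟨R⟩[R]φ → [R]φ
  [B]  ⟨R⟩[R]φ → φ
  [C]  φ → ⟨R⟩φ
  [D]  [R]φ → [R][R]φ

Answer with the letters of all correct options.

C

R is reflexive: each world relates to itself.
R is not symmetric: y R v but not v R y.
R is not transitive: y R w and w R x but not y R x.
R is not euclidean: y R v and y R w but not v R w.
(A) the dual of axiom 5: valid iff R is euclidean. R is not euclidean — not valid.
(B) ⟨R⟩[R]φ → φ is the dual of axiom B, which corresponds to symmetry. R is not symmetric — not valid.
(C) φ → ⟨R⟩φ is the dual of axiom T; it is valid on a frame exactly when R is reflexive. R is reflexive, so valid.
(D) [R]φ → [R][R]φ is axiom 4; it is valid on a frame exactly when R is transitive. R is not transitive, so not valid.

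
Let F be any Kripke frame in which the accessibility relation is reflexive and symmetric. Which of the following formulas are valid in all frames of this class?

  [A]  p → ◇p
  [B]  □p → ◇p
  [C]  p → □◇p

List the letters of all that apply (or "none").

A, B, C

Reflexive relations are serial.
(A) p → ◇p is the dual of axiom T; it is valid on a frame exactly when R is reflexive. Every such R is reflexive, so valid.
(B) □p → ◇p is axiom D, which corresponds to seriality. Every such R is serial — valid.
(C) p → □◇p (axiom B) characterises the symmetric frames. Every such R is symmetric — valid.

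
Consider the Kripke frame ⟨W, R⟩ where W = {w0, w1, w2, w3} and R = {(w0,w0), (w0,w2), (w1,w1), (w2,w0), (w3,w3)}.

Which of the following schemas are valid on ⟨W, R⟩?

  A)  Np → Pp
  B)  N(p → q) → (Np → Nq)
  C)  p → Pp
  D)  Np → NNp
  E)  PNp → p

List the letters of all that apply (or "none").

R is not reflexive: not w2 R w2.
R is symmetric: every R-edge is matched by its reverse.
R is not transitive: w2 R w0 and w0 R w2 but not w2 R w2.
R is serial: every world has an R-successor.
(A) Np → Pp is axiom D; it is valid on a frame exactly when R is serial. R is serial, so valid.
(B) N(p → q) → (Np → Nq) is axiom K, valid on every Kripke frame — valid.
(C) the dual of axiom T: valid iff R is reflexive. R is not reflexive — not valid.
(D) Np → NNp (axiom 4) characterises the transitive frames. R is not transitive — not valid.
(E) the dual of axiom B: valid iff R is symmetric. R is symmetric — valid.

A, B, E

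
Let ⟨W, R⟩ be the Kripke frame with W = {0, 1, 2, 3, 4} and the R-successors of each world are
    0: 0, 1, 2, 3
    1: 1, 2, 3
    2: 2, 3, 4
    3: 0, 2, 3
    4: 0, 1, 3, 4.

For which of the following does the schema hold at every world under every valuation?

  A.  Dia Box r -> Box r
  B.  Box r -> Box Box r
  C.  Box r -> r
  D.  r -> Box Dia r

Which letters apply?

C

R is reflexive: each world relates to itself.
R is not symmetric: 0 R 1 but not 1 R 0.
R is not transitive: 0 R 2 and 2 R 4 but not 0 R 4.
R is not euclidean: 0 R 1 and 0 R 0 but not 1 R 0.
(A) Dia Box r -> Box r is the dual of axiom 5; it is valid on a frame exactly when R is euclidean. R is not euclidean, so not valid.
(B) Box r -> Box Box r is axiom 4, which corresponds to transitivity. R is not transitive — not valid.
(C) Box r -> r is axiom T, which corresponds to reflexivity. R is reflexive — valid.
(D) r -> Box Dia r is axiom B; it is valid on a frame exactly when R is symmetric. R is not symmetric, so not valid.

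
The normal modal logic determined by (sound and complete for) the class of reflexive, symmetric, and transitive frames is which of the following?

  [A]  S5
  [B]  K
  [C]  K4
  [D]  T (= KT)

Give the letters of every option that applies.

(A) S5 is determined by exactly this class.
(B) K is determined by the class of arbitrary frames.
(C) K4 is determined by the class of transitive frames.
(D) T (= KT) is determined by the class of reflexive frames.

A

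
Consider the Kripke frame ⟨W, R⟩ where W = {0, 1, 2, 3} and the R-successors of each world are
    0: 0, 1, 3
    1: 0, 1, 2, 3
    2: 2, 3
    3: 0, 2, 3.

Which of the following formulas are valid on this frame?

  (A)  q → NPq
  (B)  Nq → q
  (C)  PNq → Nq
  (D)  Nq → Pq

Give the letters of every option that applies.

B, D

R is reflexive: each world relates to itself.
R is not symmetric: 1 R 2 but not 2 R 1.
R is not euclidean: 0 R 3 and 0 R 1 but not 3 R 1.
R is serial: every world has an R-successor.
(A) q → NPq (axiom B) characterises the symmetric frames. R is not symmetric — not valid.
(B) Nq → q is axiom T; it is valid on a frame exactly when R is reflexive. R is reflexive, so valid.
(C) PNq → Nq is the dual of axiom 5; it is valid on a frame exactly when R is euclidean. R is not euclidean, so not valid.
(D) Nq → Pq (axiom D) characterises the serial frames. R is serial — valid.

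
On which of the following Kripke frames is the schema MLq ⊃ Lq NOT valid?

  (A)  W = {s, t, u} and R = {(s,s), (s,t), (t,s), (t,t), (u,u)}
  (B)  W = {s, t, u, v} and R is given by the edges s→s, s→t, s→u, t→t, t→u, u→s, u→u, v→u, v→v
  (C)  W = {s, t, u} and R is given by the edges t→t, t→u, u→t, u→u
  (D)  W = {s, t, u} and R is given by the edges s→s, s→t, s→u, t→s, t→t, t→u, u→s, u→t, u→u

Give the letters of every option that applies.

The schema MLq ⊃ Lq is the dual of axiom 5; it is valid on a frame iff R is euclidean.
(A) R is euclidean (any two R-successors of the same world are R-related), so the schema is valid here.
(B) R is not euclidean (s R t and s R s but not t R s), so the schema fails here.
(C) R is euclidean (any two R-successors of the same world are R-related), so the schema is valid here.
(D) R is euclidean (any two R-successors of the same world are R-related), so the schema is valid here.

B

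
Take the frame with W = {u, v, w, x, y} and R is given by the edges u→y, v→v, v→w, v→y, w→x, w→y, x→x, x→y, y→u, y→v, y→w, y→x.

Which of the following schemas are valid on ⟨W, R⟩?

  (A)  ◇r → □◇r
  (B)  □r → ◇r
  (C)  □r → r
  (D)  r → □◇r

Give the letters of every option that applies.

B

R is not reflexive: not u R u.
R is not symmetric: v R w but not w R v.
R is not euclidean: v R w and v R v but not w R v.
R is serial: every world has an R-successor.
(A) axiom 5: valid iff R is euclidean. R is not euclidean — not valid.
(B) □r → ◇r is axiom D, which corresponds to seriality. R is serial — valid.
(C) □r → r is axiom T; it is valid on a frame exactly when R is reflexive. R is not reflexive, so not valid.
(D) r → □◇r is axiom B, which corresponds to symmetry. R is not symmetric — not valid.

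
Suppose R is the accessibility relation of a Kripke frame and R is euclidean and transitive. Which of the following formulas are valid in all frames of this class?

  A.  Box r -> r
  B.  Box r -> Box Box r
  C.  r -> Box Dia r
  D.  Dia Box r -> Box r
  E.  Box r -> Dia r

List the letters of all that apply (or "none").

B, D

(A) Box r -> r is axiom T, which corresponds to reflexivity. Such an R need not be reflexive — not valid.
(B) Box r -> Box Box r is axiom 4, which corresponds to transitivity. Every such R is transitive — valid.
(C) r -> Box Dia r (axiom B) characterises the symmetric frames. Such an R need not be symmetric — not valid.
(D) Dia Box r -> Box r (the dual of axiom 5) characterises the euclidean frames. Every such R is euclidean — valid.
(E) Box r -> Dia r is axiom D; it is valid on a frame exactly when R is serial. Such an R need not be serial, so not valid.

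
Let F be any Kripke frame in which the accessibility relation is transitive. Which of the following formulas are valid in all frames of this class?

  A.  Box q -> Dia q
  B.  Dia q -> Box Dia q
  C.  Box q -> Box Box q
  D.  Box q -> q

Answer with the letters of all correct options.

(A) axiom D: valid iff R is serial. Such an R need not be serial — not valid.
(B) Dia q -> Box Dia q (axiom 5) characterises the euclidean frames. Such an R need not be euclidean — not valid.
(C) Box q -> Box Box q (axiom 4) characterises the transitive frames. Every such R is transitive — valid.
(D) Box q -> q (axiom T) characterises the reflexive frames. Such an R need not be reflexive — not valid.

C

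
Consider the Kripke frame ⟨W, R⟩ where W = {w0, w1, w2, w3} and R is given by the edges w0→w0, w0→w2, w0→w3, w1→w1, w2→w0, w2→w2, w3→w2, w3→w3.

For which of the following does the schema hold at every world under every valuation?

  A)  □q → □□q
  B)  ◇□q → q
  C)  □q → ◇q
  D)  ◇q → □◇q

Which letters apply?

R is not symmetric: w0 R w3 but not w3 R w0.
R is not transitive: w2 R w0 and w0 R w3 but not w2 R w3.
R is not euclidean: w0 R w2 and w0 R w3 but not w2 R w3.
R is serial: every world has an R-successor.
(A) axiom 4: valid iff R is transitive. R is not transitive — not valid.
(B) ◇□q → q is the dual of axiom B, which corresponds to symmetry. R is not symmetric — not valid.
(C) □q → ◇q is axiom D, which corresponds to seriality. R is serial — valid.
(D) ◇q → □◇q is axiom 5; it is valid on a frame exactly when R is euclidean. R is not euclidean, so not valid.

C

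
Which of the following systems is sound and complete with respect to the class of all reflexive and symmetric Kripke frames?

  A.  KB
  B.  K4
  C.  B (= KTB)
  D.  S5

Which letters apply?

C

(A) KB is determined by the class of symmetric frames.
(B) K4 is determined by the class of transitive frames.
(C) B (= KTB) is determined by exactly this class.
(D) S5 is determined by the class of reflexive, symmetric, and transitive frames.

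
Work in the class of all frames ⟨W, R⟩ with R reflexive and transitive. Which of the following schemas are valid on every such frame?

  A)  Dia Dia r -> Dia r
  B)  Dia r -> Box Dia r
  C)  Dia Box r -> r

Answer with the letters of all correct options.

Reflexive relations are serial.
(A) Dia Dia r -> Dia r is the dual of axiom 4; it is valid on a frame exactly when R is transitive. Every such R is transitive, so valid.
(B) Dia r -> Box Dia r is axiom 5; it is valid on a frame exactly when R is euclidean. Such an R need not be euclidean, so not valid.
(C) the dual of axiom B: valid iff R is symmetric. Such an R need not be symmetric — not valid.

A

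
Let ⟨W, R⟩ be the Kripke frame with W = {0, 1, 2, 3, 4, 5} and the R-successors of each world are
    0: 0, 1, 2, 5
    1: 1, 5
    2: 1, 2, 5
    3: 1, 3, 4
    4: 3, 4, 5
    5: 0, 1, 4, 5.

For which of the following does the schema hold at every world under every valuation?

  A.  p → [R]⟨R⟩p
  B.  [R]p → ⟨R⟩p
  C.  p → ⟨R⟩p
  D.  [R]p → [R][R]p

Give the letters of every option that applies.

R is reflexive: each world relates to itself.
R is not symmetric: 0 R 1 but not 1 R 0.
R is not transitive: 0 R 5 and 5 R 4 but not 0 R 4.
R is serial: every world has an R-successor.
(A) p → [R]⟨R⟩p (axiom B) characterises the symmetric frames. R is not symmetric — not valid.
(B) [R]p → ⟨R⟩p (axiom D) characterises the serial frames. R is serial — valid.
(C) p → ⟨R⟩p (the dual of axiom T) characterises the reflexive frames. R is reflexive — valid.
(D) axiom 4: valid iff R is transitive. R is not transitive — not valid.

B, C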